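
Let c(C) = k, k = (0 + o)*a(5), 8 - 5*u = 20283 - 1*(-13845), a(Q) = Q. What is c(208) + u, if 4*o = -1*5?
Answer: -27321/4 ≈ -6830.3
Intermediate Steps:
o = -5/4 (o = (-1*5)/4 = (¼)*(-5) = -5/4 ≈ -1.2500)
u = -6824 (u = 8/5 - (20283 - 1*(-13845))/5 = 8/5 - (20283 + 13845)/5 = 8/5 - ⅕*34128 = 8/5 - 34128/5 = -6824)
k = -25/4 (k = (0 - 5/4)*5 = -5/4*5 = -25/4 ≈ -6.2500)
c(C) = -25/4
c(208) + u = -25/4 - 6824 = -27321/4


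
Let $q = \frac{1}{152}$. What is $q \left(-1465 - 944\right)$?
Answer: $- \frac{2409}{152} \approx -15.849$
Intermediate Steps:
$q = \frac{1}{152} \approx 0.0065789$
$q \left(-1465 - 944\right) = \frac{-1465 - 944}{152} = \frac{1}{152} \left(-2409\right) = - \frac{2409}{152}$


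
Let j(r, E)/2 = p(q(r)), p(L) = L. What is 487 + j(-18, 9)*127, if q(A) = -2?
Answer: -21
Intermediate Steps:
j(r, E) = -4 (j(r, E) = 2*(-2) = -4)
487 + j(-18, 9)*127 = 487 - 4*127 = 487 - 508 = -21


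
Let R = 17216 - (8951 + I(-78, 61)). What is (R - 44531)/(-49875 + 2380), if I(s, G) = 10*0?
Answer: 36266/47495 ≈ 0.76357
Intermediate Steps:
I(s, G) = 0
R = 8265 (R = 17216 - (8951 + 0) = 17216 - 1*8951 = 17216 - 8951 = 8265)
(R - 44531)/(-49875 + 2380) = (8265 - 44531)/(-49875 + 2380) = -36266/(-47495) = -36266*(-1/47495) = 36266/47495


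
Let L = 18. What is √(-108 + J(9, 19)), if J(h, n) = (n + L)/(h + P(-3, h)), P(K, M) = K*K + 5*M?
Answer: I*√47369/21 ≈ 10.364*I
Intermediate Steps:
P(K, M) = K² + 5*M
J(h, n) = (18 + n)/(9 + 6*h) (J(h, n) = (n + 18)/(h + ((-3)² + 5*h)) = (18 + n)/(h + (9 + 5*h)) = (18 + n)/(9 + 6*h))
√(-108 + J(9, 19)) = √(-108 + (18 + 19)/(3*(3 + 2*9))) = √(-108 + (⅓)*37/(3 + 18)) = √(-108 + (⅓)*37/21) = √(-108 + (⅓)*(1/21)*37) = √(-108 + 37/63) = √(-6767/63) = I*√47369/21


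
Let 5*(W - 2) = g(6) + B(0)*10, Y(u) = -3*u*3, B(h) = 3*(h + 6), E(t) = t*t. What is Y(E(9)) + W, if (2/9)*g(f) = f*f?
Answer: -3293/5 ≈ -658.60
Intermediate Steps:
E(t) = t²
g(f) = 9*f²/2 (g(f) = 9*(f*f)/2 = 9*f²/2)
B(h) = 18 + 3*h (B(h) = 3*(6 + h) = 18 + 3*h)
Y(u) = -9*u
W = 352/5 (W = 2 + ((9/2)*6² + (18 + 3*0)*10)/5 = 2 + ((9/2)*36 + (18 + 0)*10)/5 = 2 + (162 + 18*10)/5 = 2 + (162 + 180)/5 = 2 + (⅕)*342 = 2 + 342/5 = 352/5 ≈ 70.400)
Y(E(9)) + W = -9*9² + 352/5 = -9*81 + 352/5 = -729 + 352/5 = -3293/5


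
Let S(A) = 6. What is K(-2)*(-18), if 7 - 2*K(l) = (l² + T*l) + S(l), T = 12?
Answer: -189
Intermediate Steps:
K(l) = ½ - 6*l - l²/2 (K(l) = 7/2 - ((l² + 12*l) + 6)/2 = 7/2 - (6 + l² + 12*l)/2 = 7/2 + (-3 - 6*l - l²/2) = ½ - 6*l - l²/2)
K(-2)*(-18) = (½ - 6*(-2) - ½*(-2)²)*(-18) = (½ + 12 - ½*4)*(-18) = (½ + 12 - 2)*(-18) = (21/2)*(-18) = -189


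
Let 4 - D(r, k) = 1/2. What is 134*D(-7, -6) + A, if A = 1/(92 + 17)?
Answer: 51122/109 ≈ 469.01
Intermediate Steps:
D(r, k) = 7/2 (D(r, k) = 4 - 1/2 = 4 - 1*½ = 4 - ½ = 7/2)
A = 1/109 ≈ 0.0091743
134*D(-7, -6) + A = 134*(7/2) + 1/109 = 469 + 1/109 = 51122/109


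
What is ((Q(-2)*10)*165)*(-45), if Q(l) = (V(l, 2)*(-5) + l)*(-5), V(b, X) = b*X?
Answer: 6682500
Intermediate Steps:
V(b, X) = X*b
Q(l) = 45*l (Q(l) = ((2*l)*(-5) + l)*(-5) = (-10*l + l)*(-5) = -9*l*(-5) = 45*l)
((Q(-2)*10)*165)*(-45) = (((45*(-2))*10)*165)*(-45) = (-90*10*165)*(-45) = -900*165*(-45) = -148500*(-45) = 6682500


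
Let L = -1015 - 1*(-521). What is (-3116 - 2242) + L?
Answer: -5852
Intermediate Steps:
L = -494 (L = -1015 + 521 = -494)
(-3116 - 2242) + L = (-3116 - 2242) - 494 = -5358 - 494 = -5852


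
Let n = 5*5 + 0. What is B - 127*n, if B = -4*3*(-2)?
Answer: -3151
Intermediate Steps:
n = 25 (n = 25 + 0 = 25)
B = 24 (B = -12*(-2) = 24)
B - 127*n = 24 - 127*25 = 24 - 3175 = -3151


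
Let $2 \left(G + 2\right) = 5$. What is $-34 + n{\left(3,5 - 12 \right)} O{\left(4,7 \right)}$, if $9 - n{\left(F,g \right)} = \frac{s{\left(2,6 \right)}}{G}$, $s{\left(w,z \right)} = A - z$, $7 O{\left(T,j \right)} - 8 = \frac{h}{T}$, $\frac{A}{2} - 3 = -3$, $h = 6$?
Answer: $- \frac{11}{2} \approx -5.5$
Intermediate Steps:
$A = 0$ ($A = 6 + 2 \left(-3\right) = 6 - 6 = 0$)
$O{\left(T,j \right)} = \frac{8}{7} + \frac{6}{7 T}$ ($O{\left(T,j \right)} = \frac{8}{7} + \frac{6 \frac{1}{T}}{7} = \frac{8}{7} + \frac{6}{7 T}$)
$s{\left(w,z \right)} = - z$ ($s{\left(w,z \right)} = 0 - z = - z$)
$G = \frac{1}{2}$ ($G = -2 + \frac{1}{2} \cdot 5 = -2 + \frac{5}{2} = \frac{1}{2} \approx 0.5$)
$n{\left(F,g \right)} = 21$ ($n{\left(F,g \right)} = 9 - \left(-1\right) 6 \frac{1}{\frac{1}{2}} = 9 - \left(-6\right) 2 = 9 - -12 = 9 + 12 = 21$)
$-34 + n{\left(3,5 - 12 \right)} O{\left(4,7 \right)} = -34 + 21 \frac{2 \left(3 + 4 \cdot 4\right)}{7 \cdot 4} = -34 + 21 \cdot \frac{2}{7} \cdot \frac{1}{4} \left(3 + 16\right) = -34 + 21 \cdot \frac{2}{7} \cdot \frac{1}{4} \cdot 19 = -34 + 21 \cdot \frac{19}{14} = -34 + \frac{57}{2} = - \frac{11}{2}$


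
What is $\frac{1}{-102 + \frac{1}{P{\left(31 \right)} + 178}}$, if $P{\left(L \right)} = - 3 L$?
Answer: $- \frac{85}{8669} \approx -0.0098051$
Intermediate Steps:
$\frac{1}{-102 + \frac{1}{P{\left(31 \right)} + 178}} = \frac{1}{-102 + \frac{1}{\left(-3\right) 31 + 178}} = \frac{1}{-102 + \frac{1}{-93 + 178}} = \frac{1}{-102 + \frac{1}{85}} = \frac{1}{- \frac{8669}{85}} = - \frac{85}{8669}$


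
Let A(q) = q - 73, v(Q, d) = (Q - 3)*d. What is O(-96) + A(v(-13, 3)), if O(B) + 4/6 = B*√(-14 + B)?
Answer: -365/3 - 96*I*√110 ≈ -121.67 - 1006.9*I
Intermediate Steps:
v(Q, d) = d*(-3 + Q) (v(Q, d) = (-3 + Q)*d = d*(-3 + Q))
A(q) = -73 + q
O(B) = -⅔ + B*√(-14 + B)
O(-96) + A(v(-13, 3)) = (-⅔ - 96*√(-14 - 96)) + (-73 + 3*(-3 - 13)) = (-⅔ - 96*I*√110) + (-73 + 3*(-16)) = (-⅔ - 96*I*√110) + (-73 - 48) = (-⅔ - 96*I*√110) - 121 = -365/3 - 96*I*√110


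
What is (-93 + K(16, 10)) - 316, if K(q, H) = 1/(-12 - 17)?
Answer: -11862/29 ≈ -409.03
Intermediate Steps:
K(q, H) = -1/29 (K(q, H) = 1/(-29) = -1/29)
(-93 + K(16, 10)) - 316 = (-93 - 1/29) - 316 = -2698/29 - 316 = -11862/29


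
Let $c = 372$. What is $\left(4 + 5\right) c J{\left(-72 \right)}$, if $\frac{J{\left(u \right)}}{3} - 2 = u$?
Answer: $-703080$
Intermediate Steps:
$J{\left(u \right)} = 6 + 3 u$
$\left(4 + 5\right) c J{\left(-72 \right)} = \left(4 + 5\right) 372 \left(6 + 3 \left(-72\right)\right) = 9 \cdot 372 \left(6 - 216\right) = 9 \cdot 372 \left(-210\right) = 9 \left(-78120\right) = -703080$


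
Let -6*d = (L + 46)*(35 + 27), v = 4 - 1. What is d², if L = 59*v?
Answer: 47789569/9 ≈ 5.3100e+6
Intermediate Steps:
v = 3
L = 177 (L = 59*3 = 177)
d = -6913/3 (d = -(177 + 46)*(35 + 27)/6 = -223*62/6 = -⅙*13826 = -6913/3 ≈ -2304.3)
d² = (-6913/3)² = 47789569/9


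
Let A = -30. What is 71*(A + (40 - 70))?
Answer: -4260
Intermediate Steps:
71*(A + (40 - 70)) = 71*(-30 + (40 - 70)) = 71*(-30 - 30) = 71*(-60) = -4260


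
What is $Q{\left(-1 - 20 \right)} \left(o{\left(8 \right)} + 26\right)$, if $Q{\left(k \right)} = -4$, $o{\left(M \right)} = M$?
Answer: $-136$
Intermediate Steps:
$Q{\left(-1 - 20 \right)} \left(o{\left(8 \right)} + 26\right) = - 4 \left(8 + 26\right) = \left(-4\right) 34 = -136$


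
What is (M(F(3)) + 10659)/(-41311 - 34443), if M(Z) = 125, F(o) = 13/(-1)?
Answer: -5392/37877 ≈ -0.14236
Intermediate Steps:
F(o) = -13 (F(o) = 13*(-1) = -13)
(M(F(3)) + 10659)/(-41311 - 34443) = (125 + 10659)/(-41311 - 34443) = 10784/(-75754) = 10784*(-1/75754) = -5392/37877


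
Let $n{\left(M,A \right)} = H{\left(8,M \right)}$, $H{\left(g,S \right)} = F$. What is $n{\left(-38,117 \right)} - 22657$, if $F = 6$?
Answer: $-22651$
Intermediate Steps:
$H{\left(g,S \right)} = 6$
$n{\left(M,A \right)} = 6$
$n{\left(-38,117 \right)} - 22657 = 6 - 22657 = -22651$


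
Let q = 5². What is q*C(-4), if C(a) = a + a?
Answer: -200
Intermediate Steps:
q = 25
C(a) = 2*a
q*C(-4) = 25*(2*(-4)) = 25*(-8) = -200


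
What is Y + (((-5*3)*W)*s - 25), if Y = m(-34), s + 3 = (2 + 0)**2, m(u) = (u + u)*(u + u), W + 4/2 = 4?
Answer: 4569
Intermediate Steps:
W = 2 (W = -2 + 4 = 2)
m(u) = 4*u**2 (m(u) = (2*u)*(2*u) = 4*u**2)
s = 1 (s = -3 + (2 + 0)**2 = -3 + 2**2 = -3 + 4 = 1)
Y = 4624 (Y = 4*(-34)**2 = 4*1156 = 4624)
Y + (((-5*3)*W)*s - 25) = 4624 + ((-5*3*2)*1 - 25) = 4624 + (-15*2*1 - 25) = 4624 + (-30*1 - 25) = 4624 + (-30 - 25) = 4624 - 55 = 4569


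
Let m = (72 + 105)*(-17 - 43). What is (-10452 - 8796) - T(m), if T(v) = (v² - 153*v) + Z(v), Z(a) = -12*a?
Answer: -114555948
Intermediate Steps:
m = -10620 (m = 177*(-60) = -10620)
T(v) = v² - 165*v (T(v) = (v² - 153*v) - 12*v = v² - 165*v)
(-10452 - 8796) - T(m) = (-10452 - 8796) - (-10620)*(-165 - 10620) = -19248 - (-10620)*(-10785) = -19248 - 1*114536700 = -19248 - 114536700 = -114555948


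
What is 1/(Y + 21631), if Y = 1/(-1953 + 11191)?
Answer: 9238/199827179 ≈ 4.6230e-5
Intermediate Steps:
Y = 1/9238 ≈ 0.00010825
1/(Y + 21631) = 1/(1/9238 + 21631) = 1/(199827179/9238) = 9238/199827179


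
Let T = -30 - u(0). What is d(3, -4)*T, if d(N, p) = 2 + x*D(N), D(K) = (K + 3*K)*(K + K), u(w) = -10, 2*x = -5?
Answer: 3560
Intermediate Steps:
x = -5/2 (x = (½)*(-5) = -5/2 ≈ -2.5000)
T = -20 (T = -30 - 1*(-10) = -30 + 10 = -20)
D(K) = 8*K² (D(K) = (4*K)*(2*K) = 8*K²)
d(N, p) = 2 - 20*N²
d(3, -4)*T = (2 - 20*3²)*(-20) = (2 - 20*9)*(-20) = (2 - 180)*(-20) = -178*(-20) = 3560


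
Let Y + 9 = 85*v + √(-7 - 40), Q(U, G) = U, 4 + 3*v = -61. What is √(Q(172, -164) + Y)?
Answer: √(-15108 + 9*I*√47)/3 ≈ 0.083663 + 40.972*I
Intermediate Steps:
v = -65/3 (v = -4/3 + (⅓)*(-61) = -4/3 - 61/3 = -65/3 ≈ -21.667)
Y = -5552/3 + I*√47 (Y = -9 + (85*(-65/3) + √(-7 - 40)) = -9 + (-5525/3 + √(-47)) = -9 + (-5525/3 + I*√47) = -5552/3 + I*√47 ≈ -1850.7 + 6.8557*I)
√(Q(172, -164) + Y) = √(172 + (-5552/3 + I*√47)) = √(-5036/3 + I*√47)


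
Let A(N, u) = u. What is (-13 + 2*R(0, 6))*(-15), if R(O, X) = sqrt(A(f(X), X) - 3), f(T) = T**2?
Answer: 195 - 30*sqrt(3) ≈ 143.04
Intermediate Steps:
R(O, X) = sqrt(-3 + X) (R(O, X) = sqrt(X - 3) = sqrt(-3 + X))
(-13 + 2*R(0, 6))*(-15) = (-13 + 2*sqrt(-3 + 6))*(-15) = (-13 + 2*sqrt(3))*(-15) = 195 - 30*sqrt(3)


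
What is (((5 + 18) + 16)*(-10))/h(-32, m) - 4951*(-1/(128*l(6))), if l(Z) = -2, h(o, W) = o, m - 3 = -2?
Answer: -1831/256 ≈ -7.1523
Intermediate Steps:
m = 1 (m = 3 - 2 = 1)
(((5 + 18) + 16)*(-10))/h(-32, m) - 4951*(-1/(128*l(6))) = (((5 + 18) + 16)*(-10))/(-32) - 4951/(-2*16*(-8)) = ((23 + 16)*(-10))*(-1/32) - 4951/((-32*(-8))) = (39*(-10))*(-1/32) - 4951/256 = -390*(-1/32) - 4951*1/256 = 195/16 - 4951/256 = -1831/256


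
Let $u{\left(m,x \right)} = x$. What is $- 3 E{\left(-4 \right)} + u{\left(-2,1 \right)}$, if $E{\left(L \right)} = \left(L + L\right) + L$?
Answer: $37$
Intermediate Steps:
$E{\left(L \right)} = 3 L$ ($E{\left(L \right)} = 2 L + L = 3 L$)
$- 3 E{\left(-4 \right)} + u{\left(-2,1 \right)} = - 3 \cdot 3 \left(-4\right) + 1 = \left(-3\right) \left(-12\right) + 1 = 36 + 1 = 37$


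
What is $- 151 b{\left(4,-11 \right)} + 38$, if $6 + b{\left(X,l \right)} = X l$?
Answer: $7588$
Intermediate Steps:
$b{\left(X,l \right)} = -6 + X l$
$- 151 b{\left(4,-11 \right)} + 38 = - 151 \left(-6 + 4 \left(-11\right)\right) + 38 = - 151 \left(-6 - 44\right) + 38 = \left(-151\right) \left(-50\right) + 38 = 7550 + 38 = 7588$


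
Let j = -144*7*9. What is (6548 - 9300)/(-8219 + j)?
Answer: 2752/17291 ≈ 0.15916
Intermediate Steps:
j = -9072 (j = -36*28*9 = -1008*9 = -9072)
(6548 - 9300)/(-8219 + j) = (6548 - 9300)/(-8219 - 9072) = -2752/(-17291) = -2752*(-1/17291) = 2752/17291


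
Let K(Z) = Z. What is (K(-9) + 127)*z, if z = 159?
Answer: 18762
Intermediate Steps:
(K(-9) + 127)*z = (-9 + 127)*159 = 118*159 = 18762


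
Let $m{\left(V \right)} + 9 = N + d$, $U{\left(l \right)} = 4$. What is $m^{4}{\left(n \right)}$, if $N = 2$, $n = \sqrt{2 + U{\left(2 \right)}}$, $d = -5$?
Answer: $20736$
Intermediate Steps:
$n = \sqrt{6}$ ($n = \sqrt{2 + 4} = \sqrt{6} \approx 2.4495$)
$m{\left(V \right)} = -12$ ($m{\left(V \right)} = -9 + \left(2 - 5\right) = -9 - 3 = -12$)
$m^{4}{\left(n \right)} = \left(-12\right)^{4} = 20736$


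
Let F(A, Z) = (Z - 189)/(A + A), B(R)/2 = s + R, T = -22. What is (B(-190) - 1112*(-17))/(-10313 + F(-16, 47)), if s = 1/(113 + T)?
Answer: -26970976/15009267 ≈ -1.7970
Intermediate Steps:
s = 1/91 (s = 1/(113 - 22) = 1/91 ≈ 0.010989)
B(R) = 2/91 + 2*R (B(R) = 2*(1/91 + R) = 2/91 + 2*R)
F(A, Z) = (-189 + Z)/(2*A) (F(A, Z) = (-189 + Z)/((2*A)) = (-189 + Z)*(1/(2*A)) = (-189 + Z)/(2*A))
(B(-190) - 1112*(-17))/(-10313 + F(-16, 47)) = ((2/91 + 2*(-190)) - 1112*(-17))/(-10313 + (½)*(-189 + 47)/(-16)) = ((2/91 - 380) + 18904)/(-10313 + (½)*(-1/16)*(-142)) = (-34578/91 + 18904)/(-10313 + 71/16) = 1685686/(91*(-164937/16)) = (1685686/91)*(-16/164937) = -26970976/15009267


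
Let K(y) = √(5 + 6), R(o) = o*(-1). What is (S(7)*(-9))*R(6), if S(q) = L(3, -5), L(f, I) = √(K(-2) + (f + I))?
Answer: 54*√(-2 + √11) ≈ 61.962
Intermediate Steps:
R(o) = -o
K(y) = √11
L(f, I) = √(I + f + √11) (L(f, I) = √(√11 + (f + I)) = √(√11 + (I + f)) = √(I + f + √11))
S(q) = √(-2 + √11) (S(q) = √(-5 + 3 + √11) = √(-2 + √11))
(S(7)*(-9))*R(6) = (√(-2 + √11)*(-9))*(-1*6) = -9*√(-2 + √11)*(-6) = 54*√(-2 + √11)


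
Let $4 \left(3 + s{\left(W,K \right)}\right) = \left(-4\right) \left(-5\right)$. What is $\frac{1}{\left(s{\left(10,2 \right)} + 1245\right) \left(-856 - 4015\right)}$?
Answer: $- \frac{1}{6074137} \approx -1.6463 \cdot 10^{-7}$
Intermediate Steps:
$s{\left(W,K \right)} = 2$ ($s{\left(W,K \right)} = -3 + \frac{\left(-4\right) \left(-5\right)}{4} = -3 + \frac{1}{4} \cdot 20 = -3 + 5 = 2$)
$\frac{1}{\left(s{\left(10,2 \right)} + 1245\right) \left(-856 - 4015\right)} = \frac{1}{\left(2 + 1245\right) \left(-856 - 4015\right)} = \frac{1}{1247 \left(-4871\right)} = \frac{1}{-6074137} = - \frac{1}{6074137}$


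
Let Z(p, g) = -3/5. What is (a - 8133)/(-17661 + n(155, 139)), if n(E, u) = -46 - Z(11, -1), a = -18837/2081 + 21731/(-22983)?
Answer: 1947301054205/4234275119436 ≈ 0.45989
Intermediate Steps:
a = -478152982/47827623 (a = -18837*1/2081 + 21731*(-1/22983) = -18837/2081 - 21731/22983 = -478152982/47827623 ≈ -9.9974)
Z(p, g) = -⅗ (Z(p, g) = -3*⅕ = -⅗)
n(E, u) = -227/5 (n(E, u) = -46 - 1*(-⅗) = -46 + ⅗ = -227/5)
(a - 8133)/(-17661 + n(155, 139)) = (-478152982/47827623 - 8133)/(-17661 - 227/5) = -389460210841/(47827623*(-88532/5)) = -389460210841/47827623*(-5/88532) = 1947301054205/4234275119436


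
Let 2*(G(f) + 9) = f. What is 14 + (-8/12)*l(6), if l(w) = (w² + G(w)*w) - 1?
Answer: 44/3 ≈ 14.667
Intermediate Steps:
G(f) = -9 + f/2
l(w) = -1 + w² + w*(-9 + w/2) (l(w) = (w² + (-9 + w/2)*w) - 1 = (w² + w*(-9 + w/2)) - 1 = -1 + w² + w*(-9 + w/2))
14 + (-8/12)*l(6) = 14 + (-8/12)*(-1 - 9*6 + (3/2)*6²) = 14 + (-8*1/12)*(-1 - 54 + (3/2)*36) = 14 - 2*(-1 - 54 + 54)/3 = 14 - ⅔*(-1) = 14 + ⅔ = 44/3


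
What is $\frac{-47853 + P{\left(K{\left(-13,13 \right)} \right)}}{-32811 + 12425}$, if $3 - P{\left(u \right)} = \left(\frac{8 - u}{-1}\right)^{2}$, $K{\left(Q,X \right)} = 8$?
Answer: $\frac{23925}{10193} \approx 2.3472$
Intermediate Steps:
$P{\left(u \right)} = 3 - \left(-8 + u\right)^{2}$ ($P{\left(u \right)} = 3 - \left(\frac{8 - u}{-1}\right)^{2} = 3 - \left(\left(8 - u\right) \left(-1\right)\right)^{2} = 3 - \left(-8 + u\right)^{2}$)
$\frac{-47853 + P{\left(K{\left(-13,13 \right)} \right)}}{-32811 + 12425} = \frac{-47853 + \left(3 - \left(-8 + 8\right)^{2}\right)}{-32811 + 12425} = \frac{-47853 + \left(3 - 0^{2}\right)}{-20386} = \left(-47853 + \left(3 - 0\right)\right) \left(- \frac{1}{20386}\right) = \left(-47853 + \left(3 + 0\right)\right) \left(- \frac{1}{20386}\right) = \left(-47853 + 3\right) \left(- \frac{1}{20386}\right) = \left(-47850\right) \left(- \frac{1}{20386}\right) = \frac{23925}{10193}$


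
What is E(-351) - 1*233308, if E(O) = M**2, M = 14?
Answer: -233112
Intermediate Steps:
E(O) = 196 (E(O) = 14**2 = 196)
E(-351) - 1*233308 = 196 - 1*233308 = 196 - 233308 = -233112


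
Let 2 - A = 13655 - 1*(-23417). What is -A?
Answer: 37070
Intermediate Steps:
A = -37070 (A = 2 - (13655 - 1*(-23417)) = 2 - (13655 + 23417) = 2 - 1*37072 = 2 - 37072 = -37070)
-A = -1*(-37070) = 37070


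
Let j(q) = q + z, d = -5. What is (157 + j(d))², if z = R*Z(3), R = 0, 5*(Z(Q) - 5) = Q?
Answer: 23104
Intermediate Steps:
Z(Q) = 5 + Q/5
z = 0 (z = 0*(5 + (⅕)*3) = 0*(5 + ⅗) = 0*(28/5) = 0)
j(q) = q (j(q) = q + 0 = q)
(157 + j(d))² = (157 - 5)² = 152² = 23104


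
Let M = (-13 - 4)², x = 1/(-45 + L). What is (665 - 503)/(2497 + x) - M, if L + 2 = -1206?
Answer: -452001437/1564370 ≈ -288.94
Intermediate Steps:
L = -1208 (L = -2 - 1206 = -1208)
x = -1/1253 (x = 1/(-45 - 1208) = 1/(-1253) = -1/1253 ≈ -0.00079808)
M = 289 (M = (-17)² = 289)
(665 - 503)/(2497 + x) - M = (665 - 503)/(2497 - 1/1253) - 1*289 = 162/(3128740/1253) - 289 = 162*(1253/3128740) - 289 = 101493/1564370 - 289 = -452001437/1564370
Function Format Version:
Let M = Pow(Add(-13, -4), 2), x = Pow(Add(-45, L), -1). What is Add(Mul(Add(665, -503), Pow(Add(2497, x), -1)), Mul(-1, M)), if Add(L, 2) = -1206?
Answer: Rational(-452001437, 1564370) ≈ -288.94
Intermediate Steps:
L = -1208 (L = Add(-2, -1206) = -1208)
x = Rational(-1, 1253) (x = Pow(Add(-45, -1208), -1) = Pow(-1253, -1) = Rational(-1, 1253) ≈ -0.00079808)
M = 289 (M = Pow(-17, 2) = 289)
Add(Mul(Add(665, -503), Pow(Add(2497, x), -1)), Mul(-1, M)) = Add(Mul(Add(665, -503), Pow(Add(2497, Rational(-1, 1253)), -1)), Mul(-1, 289)) = Add(Mul(162, Pow(Rational(3128740, 1253), -1)), -289) = Add(Mul(162, Rational(1253, 3128740)), -289) = Add(Rational(101493, 1564370), -289) = Rational(-452001437, 1564370)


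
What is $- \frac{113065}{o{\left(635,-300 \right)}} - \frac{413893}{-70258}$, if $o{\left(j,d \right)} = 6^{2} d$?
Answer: $\frac{1241376517}{75878640} \approx 16.36$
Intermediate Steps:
$o{\left(j,d \right)} = 36 d$
$- \frac{113065}{o{\left(635,-300 \right)}} - \frac{413893}{-70258} = - \frac{113065}{36 \left(-300\right)} - \frac{413893}{-70258} = - \frac{113065}{-10800} - - \frac{413893}{70258} = \left(-113065\right) \left(- \frac{1}{10800}\right) + \frac{413893}{70258} = \frac{22613}{2160} + \frac{413893}{70258} = \frac{1241376517}{75878640}$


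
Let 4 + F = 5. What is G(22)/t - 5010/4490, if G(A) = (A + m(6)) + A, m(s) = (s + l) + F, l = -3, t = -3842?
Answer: -973197/862529 ≈ -1.1283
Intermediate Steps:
F = 1 (F = -4 + 5 = 1)
m(s) = -2 + s (m(s) = (s - 3) + 1 = (-3 + s) + 1 = -2 + s)
G(A) = 4 + 2*A (G(A) = (A + (-2 + 6)) + A = (A + 4) + A = (4 + A) + A = 4 + 2*A)
G(22)/t - 5010/4490 = (4 + 2*22)/(-3842) - 5010/4490 = (4 + 44)*(-1/3842) - 5010*1/4490 = 48*(-1/3842) - 501/449 = -24/1921 - 501/449 = -973197/862529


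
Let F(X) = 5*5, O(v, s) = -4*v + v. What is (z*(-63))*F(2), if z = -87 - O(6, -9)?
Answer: 108675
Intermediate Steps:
O(v, s) = -3*v
F(X) = 25
z = -69 (z = -87 - (-3)*6 = -87 - 1*(-18) = -87 + 18 = -69)
(z*(-63))*F(2) = -69*(-63)*25 = 4347*25 = 108675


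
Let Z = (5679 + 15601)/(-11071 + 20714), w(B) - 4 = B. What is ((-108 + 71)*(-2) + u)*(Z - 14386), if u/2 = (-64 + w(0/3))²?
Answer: -1008925025532/9643 ≈ -1.0463e+8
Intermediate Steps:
w(B) = 4 + B
u = 7200 (u = 2*(-64 + (4 + 0/3))² = 2*(-64 + (4 + 0*(⅓)))² = 2*(-64 + (4 + 0))² = 2*(-64 + 4)² = 2*(-60)² = 2*3600 = 7200)
Z = 21280/9643 ≈ 2.2068
((-108 + 71)*(-2) + u)*(Z - 14386) = ((-108 + 71)*(-2) + 7200)*(21280/9643 - 14386) = (-37*(-2) + 7200)*(-138702918/9643) = (74 + 7200)*(-138702918/9643) = 7274*(-138702918/9643) = -1008925025532/9643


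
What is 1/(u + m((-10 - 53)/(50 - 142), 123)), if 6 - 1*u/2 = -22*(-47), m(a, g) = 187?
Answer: -1/1869 ≈ -0.00053505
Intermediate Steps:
u = -2056 (u = 12 - (-44)*(-47) = 12 - 2*1034 = 12 - 2068 = -2056)
1/(u + m((-10 - 53)/(50 - 142), 123)) = 1/(-2056 + 187) = 1/(-1869) = -1/1869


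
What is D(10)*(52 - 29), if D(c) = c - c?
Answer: 0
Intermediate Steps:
D(c) = 0
D(10)*(52 - 29) = 0*(52 - 29) = 0*23 = 0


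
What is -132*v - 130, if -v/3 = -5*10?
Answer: -19930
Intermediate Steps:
v = 150 (v = -(-15)*10 = -3*(-50) = 150)
-132*v - 130 = -132*150 - 130 = -19800 - 130 = -19930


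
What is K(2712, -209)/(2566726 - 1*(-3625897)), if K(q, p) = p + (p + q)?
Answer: 2294/6192623 ≈ 0.00037044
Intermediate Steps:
K(q, p) = q + 2*p
K(2712, -209)/(2566726 - 1*(-3625897)) = (2712 + 2*(-209))/(2566726 - 1*(-3625897)) = (2712 - 418)/(2566726 + 3625897) = 2294/6192623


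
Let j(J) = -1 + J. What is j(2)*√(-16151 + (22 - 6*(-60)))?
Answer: I*√15769 ≈ 125.57*I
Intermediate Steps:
j(2)*√(-16151 + (22 - 6*(-60))) = (-1 + 2)*√(-16151 + (22 - 6*(-60))) = 1*√(-16151 + (22 + 360)) = 1*√(-16151 + 382) = 1*√(-15769) = 1*(I*√15769) = I*√15769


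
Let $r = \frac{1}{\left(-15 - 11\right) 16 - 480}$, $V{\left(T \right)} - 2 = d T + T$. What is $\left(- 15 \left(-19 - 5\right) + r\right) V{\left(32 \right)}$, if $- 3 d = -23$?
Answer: $\frac{135152221}{1344} \approx 1.0056 \cdot 10^{5}$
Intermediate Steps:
$d = \frac{23}{3}$ ($d = \left(- \frac{1}{3}\right) \left(-23\right) = \frac{23}{3} \approx 7.6667$)
$V{\left(T \right)} = 2 + \frac{26 T}{3}$ ($V{\left(T \right)} = 2 + \left(\frac{23 T}{3} + T\right) = 2 + \frac{26 T}{3}$)
$r = - \frac{1}{896}$ ($r = \frac{1}{\left(-26\right) 16 - 480} = \frac{1}{-416 - 480} = \frac{1}{-896} = - \frac{1}{896} \approx -0.0011161$)
$\left(- 15 \left(-19 - 5\right) + r\right) V{\left(32 \right)} = \left(- 15 \left(-19 - 5\right) - \frac{1}{896}\right) \left(2 + \frac{26}{3} \cdot 32\right) = \left(\left(-15\right) \left(-24\right) - \frac{1}{896}\right) \left(2 + \frac{832}{3}\right) = \left(360 - \frac{1}{896}\right) \frac{838}{3} = \frac{322559}{896} \cdot \frac{838}{3} = \frac{135152221}{1344}$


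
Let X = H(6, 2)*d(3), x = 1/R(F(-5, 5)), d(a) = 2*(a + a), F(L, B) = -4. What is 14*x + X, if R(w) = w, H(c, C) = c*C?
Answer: 281/2 ≈ 140.50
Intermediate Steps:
H(c, C) = C*c
d(a) = 4*a (d(a) = 2*(2*a) = 4*a)
x = -¼ (x = 1/(-4) = -¼ ≈ -0.25000)
X = 144 (X = (2*6)*(4*3) = 12*12 = 144)
14*x + X = 14*(-¼) + 144 = -7/2 + 144 = 281/2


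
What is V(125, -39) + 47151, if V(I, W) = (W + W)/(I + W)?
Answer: 2027454/43 ≈ 47150.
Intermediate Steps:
V(I, W) = 2*W/(I + W) (V(I, W) = (2*W)/(I + W) = 2*W/(I + W))
V(125, -39) + 47151 = 2*(-39)/(125 - 39) + 47151 = 2*(-39)/86 + 47151 = 2*(-39)*(1/86) + 47151 = -39/43 + 47151 = 2027454/43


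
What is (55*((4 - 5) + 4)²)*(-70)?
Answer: -34650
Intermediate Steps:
(55*((4 - 5) + 4)²)*(-70) = (55*(-1 + 4)²)*(-70) = (55*3²)*(-70) = (55*9)*(-70) = 495*(-70) = -34650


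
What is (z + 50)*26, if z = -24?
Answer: 676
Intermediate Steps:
(z + 50)*26 = (-24 + 50)*26 = 26*26 = 676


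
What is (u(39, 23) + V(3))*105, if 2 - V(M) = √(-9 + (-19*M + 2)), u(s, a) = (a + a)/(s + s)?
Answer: 3535/13 - 840*I ≈ 271.92 - 840.0*I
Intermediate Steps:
u(s, a) = a/s (u(s, a) = (2*a)/((2*s)) = (2*a)*(1/(2*s)) = a/s)
V(M) = 2 - √(-7 - 19*M) (V(M) = 2 - √(-9 + (-19*M + 2)) = 2 - √(-9 + (2 - 19*M)) = 2 - √(-7 - 19*M))
(u(39, 23) + V(3))*105 = (23/39 + (2 - √(-7 - 19*3)))*105 = (23*(1/39) + (2 - √(-7 - 57)))*105 = (23/39 + (2 - √(-64)))*105 = (23/39 + (2 - 8*I))*105 = (101/39 - 8*I)*105 = 3535/13 - 840*I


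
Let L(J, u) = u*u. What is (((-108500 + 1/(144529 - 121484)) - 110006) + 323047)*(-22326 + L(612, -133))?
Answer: -11171216243402/23045 ≈ -4.8476e+8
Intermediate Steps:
L(J, u) = u**2
(((-108500 + 1/(144529 - 121484)) - 110006) + 323047)*(-22326 + L(612, -133)) = (((-108500 + 1/(144529 - 121484)) - 110006) + 323047)*(-22326 + (-133)**2) = (((-108500 + 1/23045) - 110006) + 323047)*(-22326 + 17689) = (((-108500 + 1/23045) - 110006) + 323047)*(-4637) = ((-2500382499/23045 - 110006) + 323047)*(-4637) = (-5035470769/23045 + 323047)*(-4637) = (2409147346/23045)*(-4637) = -11171216243402/23045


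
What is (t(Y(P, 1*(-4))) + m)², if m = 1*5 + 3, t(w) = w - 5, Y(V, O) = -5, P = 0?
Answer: 4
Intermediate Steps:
t(w) = -5 + w
m = 8 (m = 5 + 3 = 8)
(t(Y(P, 1*(-4))) + m)² = ((-5 - 5) + 8)² = (-10 + 8)² = (-2)² = 4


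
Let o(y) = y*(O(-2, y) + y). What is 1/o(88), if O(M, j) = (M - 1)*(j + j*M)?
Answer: 1/30976 ≈ 3.2283e-5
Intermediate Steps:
O(M, j) = (-1 + M)*(j + M*j)
o(y) = 4*y² (o(y) = y*(y*(-1 + (-2)²) + y) = y*(y*(-1 + 4) + y) = y*(y*3 + y) = y*(3*y + y) = y*(4*y) = 4*y²)
1/o(88) = 1/(4*88²) = 1/(4*7744) = 1/30976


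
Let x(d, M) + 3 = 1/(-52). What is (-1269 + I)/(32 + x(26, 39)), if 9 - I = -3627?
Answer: 123084/1507 ≈ 81.675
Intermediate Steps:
I = 3636 (I = 9 - 1*(-3627) = 9 + 3627 = 3636)
x(d, M) = -157/52 (x(d, M) = -3 + 1/(-52) = -3 - 1/52 = -157/52)
(-1269 + I)/(32 + x(26, 39)) = (-1269 + 3636)/(32 - 157/52) = 2367/(1507/52) = 2367*(52/1507) = 123084/1507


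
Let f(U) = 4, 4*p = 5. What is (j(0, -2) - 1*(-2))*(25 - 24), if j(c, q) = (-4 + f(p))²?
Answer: 2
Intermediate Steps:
p = 5/4 (p = (¼)*5 = 5/4 ≈ 1.2500)
j(c, q) = 0 (j(c, q) = (-4 + 4)² = 0² = 0)
(j(0, -2) - 1*(-2))*(25 - 24) = (0 - 1*(-2))*(25 - 24) = (0 + 2)*1 = 2*1 = 2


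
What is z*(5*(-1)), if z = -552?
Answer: 2760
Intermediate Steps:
z*(5*(-1)) = -2760*(-1) = -552*(-5) = 2760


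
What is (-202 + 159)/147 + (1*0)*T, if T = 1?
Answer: -43/147 ≈ -0.29252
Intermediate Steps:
(-202 + 159)/147 + (1*0)*T = (-202 + 159)/147 + (1*0)*1 = (1/147)*(-43) + 0*1 = -43/147 + 0 = -43/147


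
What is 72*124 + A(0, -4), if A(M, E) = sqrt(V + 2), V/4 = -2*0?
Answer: 8928 + sqrt(2) ≈ 8929.4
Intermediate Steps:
V = 0 (V = 4*(-2*0) = 4*0 = 0)
A(M, E) = sqrt(2) (A(M, E) = sqrt(0 + 2) = sqrt(2))
72*124 + A(0, -4) = 72*124 + sqrt(2) = 8928 + sqrt(2)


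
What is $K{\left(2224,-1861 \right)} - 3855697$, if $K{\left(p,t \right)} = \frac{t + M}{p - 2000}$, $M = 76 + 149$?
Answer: $- \frac{215919441}{56} \approx -3.8557 \cdot 10^{6}$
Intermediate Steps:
$M = 225$
$K{\left(p,t \right)} = \frac{225 + t}{-2000 + p}$ ($K{\left(p,t \right)} = \frac{t + 225}{p - 2000} = \frac{225 + t}{-2000 + p}$)
$K{\left(2224,-1861 \right)} - 3855697 = \frac{225 - 1861}{-2000 + 2224} - 3855697 = \frac{1}{224} \left(-1636\right) - 3855697 = - \frac{409}{56} - 3855697 = - \frac{215919441}{56}$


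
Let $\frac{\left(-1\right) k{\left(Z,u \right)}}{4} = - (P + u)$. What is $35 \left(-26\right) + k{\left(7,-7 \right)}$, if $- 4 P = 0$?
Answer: $-938$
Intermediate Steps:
$P = 0$ ($P = \left(- \frac{1}{4}\right) 0 = 0$)
$k{\left(Z,u \right)} = 4 u$ ($k{\left(Z,u \right)} = - 4 \left(- (0 + u)\right) = - 4 \left(- u\right) = 4 u$)
$35 \left(-26\right) + k{\left(7,-7 \right)} = 35 \left(-26\right) + 4 \left(-7\right) = -910 - 28 = -938$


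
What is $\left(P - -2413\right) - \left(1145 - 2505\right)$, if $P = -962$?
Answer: $2811$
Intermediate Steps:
$\left(P - -2413\right) - \left(1145 - 2505\right) = \left(-962 - -2413\right) - \left(1145 - 2505\right) = \left(-962 + 2413\right) - -1360 = 1451 + 1360 = 2811$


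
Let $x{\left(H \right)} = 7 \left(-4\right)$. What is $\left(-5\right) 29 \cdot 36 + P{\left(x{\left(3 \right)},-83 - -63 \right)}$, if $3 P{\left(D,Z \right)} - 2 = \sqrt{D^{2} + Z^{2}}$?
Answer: $- \frac{15658}{3} + \frac{4 \sqrt{74}}{3} \approx -5207.9$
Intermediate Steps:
$x{\left(H \right)} = -28$
$P{\left(D,Z \right)} = \frac{2}{3} + \frac{\sqrt{D^{2} + Z^{2}}}{3}$
$\left(-5\right) 29 \cdot 36 + P{\left(x{\left(3 \right)},-83 - -63 \right)} = \left(-5\right) 29 \cdot 36 + \left(\frac{2}{3} + \frac{\sqrt{\left(-28\right)^{2} + \left(-83 - -63\right)^{2}}}{3}\right) = \left(-145\right) 36 + \left(\frac{2}{3} + \frac{\sqrt{784 + \left(-83 + 63\right)^{2}}}{3}\right) = -5220 + \left(\frac{2}{3} + \frac{\sqrt{784 + \left(-20\right)^{2}}}{3}\right) = -5220 + \left(\frac{2}{3} + \frac{\sqrt{784 + 400}}{3}\right) = -5220 + \left(\frac{2}{3} + \frac{\sqrt{1184}}{3}\right) = -5220 + \left(\frac{2}{3} + \frac{4 \sqrt{74}}{3}\right) = - \frac{15658}{3} + \frac{4 \sqrt{74}}{3}$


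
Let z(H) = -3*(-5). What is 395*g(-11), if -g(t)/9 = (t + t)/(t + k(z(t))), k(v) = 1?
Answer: -7821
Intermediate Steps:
z(H) = 15
g(t) = -18*t/(1 + t) (g(t) = -9*(t + t)/(t + 1) = -9*2*t/(1 + t) = -18*t/(1 + t))
395*g(-11) = 395*(-18*(-11)/(1 - 11)) = 395*(-18*(-11)/(-10)) = 395*(-18*(-11)*(-⅒)) = 395*(-99/5) = -7821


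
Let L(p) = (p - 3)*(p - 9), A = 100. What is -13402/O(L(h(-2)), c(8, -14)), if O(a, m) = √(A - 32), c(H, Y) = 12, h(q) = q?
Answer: -6701*√17/17 ≈ -1625.2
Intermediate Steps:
L(p) = (-9 + p)*(-3 + p) (L(p) = (-3 + p)*(-9 + p) = (-9 + p)*(-3 + p))
O(a, m) = 2*√17 (O(a, m) = √(100 - 32) = √68 = 2*√17)
-13402/O(L(h(-2)), c(8, -14)) = -13402*√17/34 = -6701*√17/17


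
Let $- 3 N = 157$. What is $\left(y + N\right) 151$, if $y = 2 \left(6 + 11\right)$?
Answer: $- \frac{8305}{3} \approx -2768.3$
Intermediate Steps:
$N = - \frac{157}{3}$ ($N = \left(- \frac{1}{3}\right) 157 = - \frac{157}{3} \approx -52.333$)
$y = 34$ ($y = 2 \cdot 17 = 34$)
$\left(y + N\right) 151 = \left(34 - \frac{157}{3}\right) 151 = \left(- \frac{55}{3}\right) 151 = - \frac{8305}{3}$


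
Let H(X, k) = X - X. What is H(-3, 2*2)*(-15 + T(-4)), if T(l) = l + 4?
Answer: 0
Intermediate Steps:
T(l) = 4 + l
H(X, k) = 0
H(-3, 2*2)*(-15 + T(-4)) = 0*(-15 + (4 - 4)) = 0*(-15 + 0) = 0*(-15) = 0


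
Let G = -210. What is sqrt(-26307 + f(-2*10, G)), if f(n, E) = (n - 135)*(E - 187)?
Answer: 2*sqrt(8807) ≈ 187.69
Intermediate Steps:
f(n, E) = (-187 + E)*(-135 + n) (f(n, E) = (-135 + n)*(-187 + E) = (-187 + E)*(-135 + n))
sqrt(-26307 + f(-2*10, G)) = sqrt(-26307 + (25245 - (-374)*10 - 135*(-210) - (-420)*10)) = sqrt(-26307 + (25245 - 187*(-20) + 28350 - 210*(-20))) = sqrt(-26307 + (25245 + 3740 + 28350 + 4200)) = sqrt(-26307 + 61535) = sqrt(35228) = 2*sqrt(8807)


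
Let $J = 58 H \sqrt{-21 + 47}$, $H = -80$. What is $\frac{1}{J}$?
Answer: $- \frac{\sqrt{26}}{120640} \approx -4.2266 \cdot 10^{-5}$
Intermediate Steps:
$J = - 4640 \sqrt{26}$ ($J = 58 \left(-80\right) \sqrt{-21 + 47} = - 4640 \sqrt{26} \approx -23659.0$)
$\frac{1}{J} = \frac{1}{\left(-4640\right) \sqrt{26}} = - \frac{\sqrt{26}}{120640}$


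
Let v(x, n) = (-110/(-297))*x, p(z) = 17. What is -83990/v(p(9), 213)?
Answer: -226773/17 ≈ -13340.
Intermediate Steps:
v(x, n) = 10*x/27 (v(x, n) = (-110*(-1/297))*x = 10*x/27)
-83990/v(p(9), 213) = -83990/((10/27)*17) = -83990/170/27 = -83990*27/170 = -226773/17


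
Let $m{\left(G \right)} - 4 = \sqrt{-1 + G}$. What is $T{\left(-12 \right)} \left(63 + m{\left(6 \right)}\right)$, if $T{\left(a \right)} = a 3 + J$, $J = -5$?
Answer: $-2747 - 41 \sqrt{5} \approx -2838.7$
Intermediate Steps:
$m{\left(G \right)} = 4 + \sqrt{-1 + G}$
$T{\left(a \right)} = -5 + 3 a$ ($T{\left(a \right)} = a 3 - 5 = 3 a - 5 = -5 + 3 a$)
$T{\left(-12 \right)} \left(63 + m{\left(6 \right)}\right) = \left(-5 + 3 \left(-12\right)\right) \left(63 + \left(4 + \sqrt{-1 + 6}\right)\right) = \left(-5 - 36\right) \left(63 + \left(4 + \sqrt{5}\right)\right) = - 41 \left(67 + \sqrt{5}\right) = -2747 - 41 \sqrt{5}$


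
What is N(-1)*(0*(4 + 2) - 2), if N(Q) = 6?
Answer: -12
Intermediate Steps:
N(-1)*(0*(4 + 2) - 2) = 6*(0*(4 + 2) - 2) = 6*(0*6 - 2) = 6*(0 - 2) = 6*(-2) = -12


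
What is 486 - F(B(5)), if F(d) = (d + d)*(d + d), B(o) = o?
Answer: 386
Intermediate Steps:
F(d) = 4*d² (F(d) = (2*d)*(2*d) = 4*d²)
486 - F(B(5)) = 486 - 4*5² = 486 - 4*25 = 486 - 1*100 = 486 - 100 = 386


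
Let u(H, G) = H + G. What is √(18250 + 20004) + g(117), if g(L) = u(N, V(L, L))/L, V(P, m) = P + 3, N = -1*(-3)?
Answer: 41/39 + √38254 ≈ 196.64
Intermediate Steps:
N = 3
V(P, m) = 3 + P
u(H, G) = G + H
g(L) = (6 + L)/L (g(L) = ((3 + L) + 3)/L = (6 + L)/L)
√(18250 + 20004) + g(117) = √(18250 + 20004) + (6 + 117)/117 = √38254 + (1/117)*123 = √38254 + 41/39 = 41/39 + √38254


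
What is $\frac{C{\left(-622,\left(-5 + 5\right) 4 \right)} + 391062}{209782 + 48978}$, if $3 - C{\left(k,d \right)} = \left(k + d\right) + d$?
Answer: $\frac{391687}{258760} \approx 1.5137$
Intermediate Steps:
$C{\left(k,d \right)} = 3 - k - 2 d$ ($C{\left(k,d \right)} = 3 - \left(\left(k + d\right) + d\right) = 3 - \left(\left(d + k\right) + d\right) = 3 - \left(k + 2 d\right) = 3 - k - 2 d$)
$\frac{C{\left(-622,\left(-5 + 5\right) 4 \right)} + 391062}{209782 + 48978} = \frac{\left(3 - -622 - 2 \left(-5 + 5\right) 4\right) + 391062}{209782 + 48978} = \frac{\left(3 + 622 - 2 \cdot 0 \cdot 4\right) + 391062}{258760} = \left(\left(3 + 622 - 0\right) + 391062\right) \frac{1}{258760} = \left(\left(3 + 622 + 0\right) + 391062\right) \frac{1}{258760} = \left(625 + 391062\right) \frac{1}{258760} = 391687 \cdot \frac{1}{258760} = \frac{391687}{258760}$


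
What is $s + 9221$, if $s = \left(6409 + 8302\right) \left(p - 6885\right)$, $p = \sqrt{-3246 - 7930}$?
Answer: $-101276014 + 29422 i \sqrt{2794} \approx -1.0128 \cdot 10^{8} + 1.5552 \cdot 10^{6} i$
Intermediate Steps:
$p = 2 i \sqrt{2794}$ ($p = \sqrt{-11176} = 2 i \sqrt{2794} \approx 105.72 i$)
$s = -101285235 + 29422 i \sqrt{2794}$ ($s = \left(6409 + 8302\right) \left(2 i \sqrt{2794} - 6885\right) = 14711 \left(-6885 + 2 i \sqrt{2794}\right) = -101285235 + 29422 i \sqrt{2794} \approx -1.0129 \cdot 10^{8} + 1.5552 \cdot 10^{6} i$)
$s + 9221 = \left(-101285235 + 29422 i \sqrt{2794}\right) + 9221 = -101276014 + 29422 i \sqrt{2794}$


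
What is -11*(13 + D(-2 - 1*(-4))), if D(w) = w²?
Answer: -187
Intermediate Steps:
-11*(13 + D(-2 - 1*(-4))) = -11*(13 + (-2 - 1*(-4))²) = -11*(13 + (-2 + 4)²) = -11*(13 + 2²) = -11*(13 + 4) = -11*17 = -187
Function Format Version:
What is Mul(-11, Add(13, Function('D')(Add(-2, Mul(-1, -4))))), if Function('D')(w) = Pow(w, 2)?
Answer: -187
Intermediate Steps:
Mul(-11, Add(13, Function('D')(Add(-2, Mul(-1, -4))))) = Mul(-11, Add(13, Pow(Add(-2, Mul(-1, -4)), 2))) = Mul(-11, Add(13, Pow(Add(-2, 4), 2))) = Mul(-11, Add(13, Pow(2, 2))) = Mul(-11, Add(13, 4)) = Mul(-11, 17) = -187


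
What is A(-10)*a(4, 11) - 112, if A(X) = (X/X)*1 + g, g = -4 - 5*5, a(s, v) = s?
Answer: -224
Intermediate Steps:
g = -29 (g = -4 - 25 = -29)
A(X) = -28 (A(X) = (X/X)*1 - 29 = 1*1 - 29 = 1 - 29 = -28)
A(-10)*a(4, 11) - 112 = -28*4 - 112 = -112 - 112 = -224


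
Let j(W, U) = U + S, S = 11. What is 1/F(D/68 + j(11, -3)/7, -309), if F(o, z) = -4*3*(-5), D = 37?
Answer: 1/60 ≈ 0.016667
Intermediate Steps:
j(W, U) = 11 + U (j(W, U) = U + 11 = 11 + U)
F(o, z) = 60 (F(o, z) = -12*(-5) = 60)
1/F(D/68 + j(11, -3)/7, -309) = 1/60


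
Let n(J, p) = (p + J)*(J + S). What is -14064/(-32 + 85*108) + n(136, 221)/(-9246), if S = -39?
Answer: -37235153/7048534 ≈ -5.2827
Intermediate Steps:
n(J, p) = (-39 + J)*(J + p) (n(J, p) = (p + J)*(J - 39) = (J + p)*(-39 + J) = (-39 + J)*(J + p))
-14064/(-32 + 85*108) + n(136, 221)/(-9246) = -14064/(-32 + 85*108) + (136² - 39*136 - 39*221 + 136*221)/(-9246) = -14064/(-32 + 9180) + (18496 - 5304 - 8619 + 30056)*(-1/9246) = -14064/9148 + 34629*(-1/9246) = -14064*1/9148 - 11543/3082 = -3516/2287 - 11543/3082 = -37235153/7048534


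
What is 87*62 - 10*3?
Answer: 5364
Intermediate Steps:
87*62 - 10*3 = 5394 - 30 = 5364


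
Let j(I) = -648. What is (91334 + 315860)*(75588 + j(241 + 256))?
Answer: 30515118360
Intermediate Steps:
(91334 + 315860)*(75588 + j(241 + 256)) = (91334 + 315860)*(75588 - 648) = 407194*74940 = 30515118360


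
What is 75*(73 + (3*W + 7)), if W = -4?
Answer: 5100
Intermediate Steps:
75*(73 + (3*W + 7)) = 75*(73 + (3*(-4) + 7)) = 75*(73 + (-12 + 7)) = 75*(73 - 5) = 75*68 = 5100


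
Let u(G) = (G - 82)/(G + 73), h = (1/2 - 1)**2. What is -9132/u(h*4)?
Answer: 225256/27 ≈ 8342.8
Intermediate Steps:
h = 1/4 (h = (1/2 - 1)**2 = (-1/2)**2 = 1/4 ≈ 0.25000)
u(G) = (-82 + G)/(73 + G)
-9132/u(h*4) = -9132*(73 + (1/4)*4)/(-82 + (1/4)*4) = -9132*(73 + 1)/(-82 + 1) = -9132/(-81/74) = -9132*(-74/81) = 225256/27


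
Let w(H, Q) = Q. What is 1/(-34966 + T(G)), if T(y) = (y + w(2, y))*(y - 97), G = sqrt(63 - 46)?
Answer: -8733/304901203 + 97*sqrt(17)/609802406 ≈ -2.7986e-5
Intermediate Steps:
G = sqrt(17) ≈ 4.1231
T(y) = 2*y*(-97 + y) (T(y) = (y + y)*(y - 97) = (2*y)*(-97 + y) = 2*y*(-97 + y))
1/(-34966 + T(G)) = 1/(-34966 + 2*sqrt(17)*(-97 + sqrt(17)))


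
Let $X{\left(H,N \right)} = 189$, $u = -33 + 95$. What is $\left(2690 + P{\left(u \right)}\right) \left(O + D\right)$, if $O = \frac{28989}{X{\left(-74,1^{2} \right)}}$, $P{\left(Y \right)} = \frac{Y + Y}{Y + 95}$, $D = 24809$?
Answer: $\frac{73818203780}{1099} \approx 6.7169 \cdot 10^{7}$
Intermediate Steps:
$u = 62$
$P{\left(Y \right)} = \frac{2 Y}{95 + Y}$
$O = \frac{3221}{21}$ ($O = \frac{28989}{189} = 28989 \cdot \frac{1}{189} = \frac{3221}{21} \approx 153.38$)
$\left(2690 + P{\left(u \right)}\right) \left(O + D\right) = \left(2690 + 2 \cdot 62 \frac{1}{95 + 62}\right) \left(\frac{3221}{21} + 24809\right) = \left(2690 + 2 \cdot 62 \cdot \frac{1}{157}\right) \frac{524210}{21} = \left(2690 + \frac{124}{157}\right) \frac{524210}{21} = \frac{422454}{157} \cdot \frac{524210}{21} = \frac{73818203780}{1099}$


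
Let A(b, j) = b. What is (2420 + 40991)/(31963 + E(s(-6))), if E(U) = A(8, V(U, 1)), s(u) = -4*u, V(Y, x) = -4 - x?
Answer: 43411/31971 ≈ 1.3578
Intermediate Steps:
E(U) = 8
(2420 + 40991)/(31963 + E(s(-6))) = (2420 + 40991)/(31963 + 8) = 43411/31971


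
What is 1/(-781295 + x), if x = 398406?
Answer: -1/382889 ≈ -2.6117e-6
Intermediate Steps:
1/(-781295 + x) = 1/(-781295 + 398406) = 1/(-382889) = -1/382889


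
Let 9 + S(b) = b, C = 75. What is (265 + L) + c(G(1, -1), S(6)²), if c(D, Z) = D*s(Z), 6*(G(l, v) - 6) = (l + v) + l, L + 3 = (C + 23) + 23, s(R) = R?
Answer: 877/2 ≈ 438.50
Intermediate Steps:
L = 118 (L = -3 + ((75 + 23) + 23) = -3 + (98 + 23) = -3 + 121 = 118)
G(l, v) = 6 + l/3 + v/6 (G(l, v) = 6 + ((l + v) + l)/6 = 6 + (v + 2*l)/6 = 6 + (l/3 + v/6) = 6 + l/3 + v/6)
S(b) = -9 + b
c(D, Z) = D*Z
(265 + L) + c(G(1, -1), S(6)²) = (265 + 118) + (6 + (⅓)*1 + (⅙)*(-1))*(-9 + 6)² = 383 + (6 + ⅓ - ⅙)*(-3)² = 383 + (37/6)*9 = 383 + 111/2 = 877/2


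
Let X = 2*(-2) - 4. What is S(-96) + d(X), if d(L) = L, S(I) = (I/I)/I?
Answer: -769/96 ≈ -8.0104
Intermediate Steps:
S(I) = 1/I
X = -8 (X = -4 - 4 = -8)
S(-96) + d(X) = 1/(-96) - 8 = -1/96 - 8 = -769/96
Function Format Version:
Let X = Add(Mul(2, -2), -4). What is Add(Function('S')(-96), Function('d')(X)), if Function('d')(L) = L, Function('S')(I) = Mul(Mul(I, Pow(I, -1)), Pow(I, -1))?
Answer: Rational(-769, 96) ≈ -8.0104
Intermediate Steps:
Function('S')(I) = Pow(I, -1) (Function('S')(I) = Mul(1, Pow(I, -1)) = Pow(I, -1))
X = -8 (X = Add(-4, -4) = -8)
Add(Function('S')(-96), Function('d')(X)) = Add(Pow(-96, -1), -8) = Add(Rational(-1, 96), -8) = Rational(-769, 96)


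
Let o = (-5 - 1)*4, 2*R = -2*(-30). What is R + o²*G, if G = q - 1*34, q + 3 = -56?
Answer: -53538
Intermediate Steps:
q = -59 (q = -3 - 56 = -59)
G = -93 (G = -59 - 1*34 = -59 - 34 = -93)
R = 30 (R = (-2*(-30))/2 = (½)*60 = 30)
o = -24 (o = -6*4 = -24)
R + o²*G = 30 + (-24)²*(-93) = 30 + 576*(-93) = 30 - 53568 = -53538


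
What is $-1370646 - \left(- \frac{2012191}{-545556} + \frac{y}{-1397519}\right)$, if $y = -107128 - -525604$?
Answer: $- \frac{1045017189765355817}{762424875564} \approx -1.3707 \cdot 10^{6}$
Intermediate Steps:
$y = 418476$ ($y = -107128 + 525604 = 418476$)
$-1370646 - \left(- \frac{2012191}{-545556} + \frac{y}{-1397519}\right) = -1370646 - \left(- \frac{2012191}{-545556} + \frac{418476}{-1397519}\right) = -1370646 - \left(\left(-2012191\right) \left(- \frac{1}{545556}\right) + 418476 \left(- \frac{1}{1397519}\right)\right) = -1370646 - \left(\frac{2012191}{545556} - \frac{418476}{1397519}\right) = -1370646 - \frac{2583773061473}{762424875564} = - \frac{1045017189765355817}{762424875564}$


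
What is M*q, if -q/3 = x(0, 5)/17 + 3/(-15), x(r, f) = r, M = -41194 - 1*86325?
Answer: -382557/5 ≈ -76511.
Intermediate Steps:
M = -127519 (M = -41194 - 86325 = -127519)
q = ⅗ (q = -3*(0/17 + 3/(-15)) = -3*(0*(1/17) + 3*(-1/15)) = -3*(0 - ⅕) = -3*(-⅕) = ⅗ ≈ 0.60000)
M*q = -127519*⅗ = -382557/5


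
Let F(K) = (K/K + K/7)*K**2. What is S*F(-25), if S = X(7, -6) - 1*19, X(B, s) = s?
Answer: 281250/7 ≈ 40179.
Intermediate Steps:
F(K) = K**2*(1 + K/7) (F(K) = (1 + K*(1/7))*K**2 = (1 + K/7)*K**2 = K**2*(1 + K/7))
S = -25 (S = -6 - 1*19 = -6 - 19 = -25)
S*F(-25) = -25*(-25)**2*(7 - 25)/7 = -25*625*(-18)/7 = -25*(-11250/7) = 281250/7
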